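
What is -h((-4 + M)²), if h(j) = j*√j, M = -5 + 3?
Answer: -216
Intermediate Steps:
M = -2
h(j) = j^(3/2)
-h((-4 + M)²) = -((-4 - 2)²)^(3/2) = -((-6)²)^(3/2) = -36^(3/2) = -1*216 = -216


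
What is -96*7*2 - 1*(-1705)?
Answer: 361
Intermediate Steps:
-96*7*2 - 1*(-1705) = -32*21*2 + 1705 = -672*2 + 1705 = -1344 + 1705 = 361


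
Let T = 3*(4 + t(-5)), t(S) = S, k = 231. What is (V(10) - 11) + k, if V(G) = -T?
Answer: 223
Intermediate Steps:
T = -3 (T = 3*(4 - 5) = 3*(-1) = -3)
V(G) = 3 (V(G) = -1*(-3) = 3)
(V(10) - 11) + k = (3 - 11) + 231 = -8 + 231 = 223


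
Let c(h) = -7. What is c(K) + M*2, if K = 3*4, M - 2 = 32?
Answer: 61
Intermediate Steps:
M = 34 (M = 2 + 32 = 34)
K = 12
c(K) + M*2 = -7 + 34*2 = -7 + 68 = 61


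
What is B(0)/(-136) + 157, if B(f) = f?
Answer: 157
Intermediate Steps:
B(0)/(-136) + 157 = 0/(-136) + 157 = 0*(-1/136) + 157 = 0 + 157 = 157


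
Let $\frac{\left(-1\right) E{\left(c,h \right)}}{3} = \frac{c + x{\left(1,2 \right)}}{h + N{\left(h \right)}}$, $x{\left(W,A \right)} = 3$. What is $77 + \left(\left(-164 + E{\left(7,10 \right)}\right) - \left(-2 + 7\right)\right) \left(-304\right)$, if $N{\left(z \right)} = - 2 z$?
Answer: $50541$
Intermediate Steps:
$E{\left(c,h \right)} = \frac{3 \left(3 + c\right)}{h}$ ($E{\left(c,h \right)} = - 3 \frac{c + 3}{h - 2 h} = - 3 \frac{3 + c}{\left(-1\right) h} = - 3 \left(3 + c\right) \left(- \frac{1}{h}\right) = - 3 \left(- \frac{3 + c}{h}\right) = \frac{3 \left(3 + c\right)}{h}$)
$77 + \left(\left(-164 + E{\left(7,10 \right)}\right) - \left(-2 + 7\right)\right) \left(-304\right) = 77 + \left(\left(-164 + \frac{3 \left(3 + 7\right)}{10}\right) - \left(-2 + 7\right)\right) \left(-304\right) = 77 + \left(\left(-164 + 3 \cdot \frac{1}{10} \cdot 10\right) - 5\right) \left(-304\right) = 77 + \left(\left(-164 + 3\right) - 5\right) \left(-304\right) = 77 + \left(-161 - 5\right) \left(-304\right) = 77 - -50464 = 77 + 50464 = 50541$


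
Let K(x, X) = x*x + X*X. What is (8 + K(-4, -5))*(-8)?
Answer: -392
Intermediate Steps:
K(x, X) = X² + x² (K(x, X) = x² + X² = X² + x²)
(8 + K(-4, -5))*(-8) = (8 + ((-5)² + (-4)²))*(-8) = (8 + (25 + 16))*(-8) = (8 + 41)*(-8) = 49*(-8) = -392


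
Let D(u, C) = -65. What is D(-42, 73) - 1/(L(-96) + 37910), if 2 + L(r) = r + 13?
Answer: -2458626/37825 ≈ -65.000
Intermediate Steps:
L(r) = 11 + r (L(r) = -2 + (r + 13) = -2 + (13 + r) = 11 + r)
D(-42, 73) - 1/(L(-96) + 37910) = -65 - 1/((11 - 96) + 37910) = -65 - 1/(-85 + 37910) = -65 - 1/37825 = -2458626/37825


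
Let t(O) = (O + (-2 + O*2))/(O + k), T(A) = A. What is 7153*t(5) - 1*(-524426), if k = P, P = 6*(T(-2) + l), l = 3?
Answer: 5861675/11 ≈ 5.3288e+5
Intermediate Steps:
P = 6 (P = 6*(-2 + 3) = 6*1 = 6)
k = 6
t(O) = (-2 + 3*O)/(6 + O) (t(O) = (O + (-2 + O*2))/(O + 6) = (O + (-2 + 2*O))/(6 + O) = (-2 + 3*O)/(6 + O))
7153*t(5) - 1*(-524426) = 7153*((-2 + 3*5)/(6 + 5)) - 1*(-524426) = 7153*((-2 + 15)/11) + 524426 = 7153*((1/11)*13) + 524426 = 7153*(13/11) + 524426 = 92989/11 + 524426 = 5861675/11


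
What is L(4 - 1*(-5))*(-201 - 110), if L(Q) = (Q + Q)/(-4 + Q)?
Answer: -5598/5 ≈ -1119.6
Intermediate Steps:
L(Q) = 2*Q/(-4 + Q) (L(Q) = (2*Q)/(-4 + Q) = 2*Q/(-4 + Q))
L(4 - 1*(-5))*(-201 - 110) = (2*(4 - 1*(-5))/(-4 + (4 - 1*(-5))))*(-201 - 110) = (2*(4 + 5)/(-4 + (4 + 5)))*(-311) = (2*9/(-4 + 9))*(-311) = (2*9/5)*(-311) = (2*9*(⅕))*(-311) = (18/5)*(-311) = -5598/5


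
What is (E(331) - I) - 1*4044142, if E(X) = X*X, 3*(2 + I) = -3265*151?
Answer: -11310722/3 ≈ -3.7702e+6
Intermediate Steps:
I = -493021/3 (I = -2 + (-3265*151)/3 = -2 + (⅓)*(-493015) = -2 - 493015/3 = -493021/3 ≈ -1.6434e+5)
E(X) = X²
(E(331) - I) - 1*4044142 = (331² - 1*(-493021/3)) - 1*4044142 = (109561 + 493021/3) - 4044142 = 821704/3 - 4044142 = -11310722/3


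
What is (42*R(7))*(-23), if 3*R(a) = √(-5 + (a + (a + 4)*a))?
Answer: -322*√79 ≈ -2862.0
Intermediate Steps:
R(a) = √(-5 + a + a*(4 + a))/3 (R(a) = √(-5 + (a + (a + 4)*a))/3 = √(-5 + (a + (4 + a)*a))/3 = √(-5 + (a + a*(4 + a)))/3 = √(-5 + a + a*(4 + a))/3)
(42*R(7))*(-23) = (42*(√(-5 + 7² + 5*7)/3))*(-23) = (42*(√(-5 + 49 + 35)/3))*(-23) = (42*(√79/3))*(-23) = (14*√79)*(-23) = -322*√79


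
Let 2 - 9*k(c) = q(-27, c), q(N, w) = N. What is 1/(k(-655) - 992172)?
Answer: -9/8929519 ≈ -1.0079e-6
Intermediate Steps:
k(c) = 29/9 (k(c) = 2/9 - ⅑*(-27) = 2/9 + 3 = 29/9)
1/(k(-655) - 992172) = 1/(29/9 - 992172) = 1/(-8929519/9) = -9/8929519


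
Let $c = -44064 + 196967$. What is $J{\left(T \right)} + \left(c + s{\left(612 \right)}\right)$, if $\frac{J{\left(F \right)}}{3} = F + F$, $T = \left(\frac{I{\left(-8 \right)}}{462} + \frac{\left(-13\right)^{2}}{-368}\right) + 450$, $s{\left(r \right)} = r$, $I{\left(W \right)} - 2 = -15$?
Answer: $\frac{2213212689}{14168} \approx 1.5621 \cdot 10^{5}$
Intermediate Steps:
$I{\left(W \right)} = -13$ ($I{\left(W \right)} = 2 - 15 = -13$)
$c = 152903$
$T = \frac{38212169}{85008}$ ($T = \left(- \frac{13}{462} + \frac{\left(-13\right)^{2}}{-368}\right) + 450 = \left(\left(-13\right) \frac{1}{462} + 169 \left(- \frac{1}{368}\right)\right) + 450 = \left(- \frac{13}{462} - \frac{169}{368}\right) + 450 = - \frac{41431}{85008} + 450 = \frac{38212169}{85008} \approx 449.51$)
$J{\left(F \right)} = 6 F$ ($J{\left(F \right)} = 3 \left(F + F\right) = 3 \cdot 2 F = 6 F$)
$J{\left(T \right)} + \left(c + s{\left(612 \right)}\right) = 6 \cdot \frac{38212169}{85008} + \left(152903 + 612\right) = \frac{38212169}{14168} + 153515 = \frac{2213212689}{14168}$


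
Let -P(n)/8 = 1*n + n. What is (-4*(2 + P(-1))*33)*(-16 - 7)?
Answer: 54648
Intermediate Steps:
P(n) = -16*n (P(n) = -8*(1*n + n) = -8*(n + n) = -16*n)
(-4*(2 + P(-1))*33)*(-16 - 7) = (-4*(2 - 16*(-1))*33)*(-16 - 7) = (-4*(2 + 16)*33)*(-23) = (-4*18*33)*(-23) = -72*33*(-23) = -2376*(-23) = 54648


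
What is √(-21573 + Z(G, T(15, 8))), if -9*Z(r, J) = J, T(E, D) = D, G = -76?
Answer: I*√194165/3 ≈ 146.88*I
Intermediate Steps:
Z(r, J) = -J/9
√(-21573 + Z(G, T(15, 8))) = √(-21573 - ⅑*8) = √(-21573 - 8/9) = √(-194165/9) = I*√194165/3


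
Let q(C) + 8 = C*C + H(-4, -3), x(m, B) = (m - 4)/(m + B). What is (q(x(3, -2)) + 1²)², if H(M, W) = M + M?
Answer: 196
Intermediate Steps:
H(M, W) = 2*M
x(m, B) = (-4 + m)/(B + m)
q(C) = -16 + C² (q(C) = -8 + (C*C + 2*(-4)) = -8 + (C² - 8) = -8 + (-8 + C²) = -16 + C²)
(q(x(3, -2)) + 1²)² = ((-16 + ((-4 + 3)/(-2 + 3))²) + 1²)² = ((-16 + (-1/1)²) + 1)² = ((-16 + (1*(-1))²) + 1)² = ((-16 + (-1)²) + 1)² = ((-16 + 1) + 1)² = (-15 + 1)² = (-14)² = 196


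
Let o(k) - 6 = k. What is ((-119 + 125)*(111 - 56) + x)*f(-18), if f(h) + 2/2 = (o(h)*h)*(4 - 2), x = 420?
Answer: 323250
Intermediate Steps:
o(k) = 6 + k
f(h) = -1 + 2*h*(6 + h) (f(h) = -1 + ((6 + h)*h)*(4 - 2) = -1 + (h*(6 + h))*2 = -1 + 2*h*(6 + h))
((-119 + 125)*(111 - 56) + x)*f(-18) = ((-119 + 125)*(111 - 56) + 420)*(-1 + 2*(-18)*(6 - 18)) = (6*55 + 420)*(-1 + 2*(-18)*(-12)) = (330 + 420)*(-1 + 432) = 750*431 = 323250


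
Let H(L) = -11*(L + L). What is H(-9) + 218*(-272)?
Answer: -59098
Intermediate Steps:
H(L) = -22*L
H(-9) + 218*(-272) = -22*(-9) + 218*(-272) = 198 - 59296 = -59098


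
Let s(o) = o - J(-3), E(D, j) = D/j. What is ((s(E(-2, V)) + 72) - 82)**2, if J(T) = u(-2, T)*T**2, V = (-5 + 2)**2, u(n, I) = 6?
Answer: 334084/81 ≈ 4124.5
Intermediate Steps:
V = 9 (V = (-3)**2 = 9)
J(T) = 6*T**2
s(o) = -54 + o (s(o) = o - 6*(-3)**2 = o - 6*9 = o - 1*54 = o - 54 = -54 + o)
((s(E(-2, V)) + 72) - 82)**2 = (((-54 - 2/9) + 72) - 82)**2 = ((-488/9 + 72) - 82)**2 = (160/9 - 82)**2 = (-578/9)**2 = 334084/81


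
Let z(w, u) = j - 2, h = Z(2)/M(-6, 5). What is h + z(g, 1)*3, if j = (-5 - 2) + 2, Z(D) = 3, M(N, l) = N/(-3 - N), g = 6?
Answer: -45/2 ≈ -22.500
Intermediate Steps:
h = -3/2 (h = 3/((-1*(-6)/(3 - 6))) = 3/((-1*(-6)/(-3))) = 3/((-1*(-6)*(-1/3))) = 3/(-2) = 3*(-1/2) = -3/2 ≈ -1.5000)
j = -5 (j = -7 + 2 = -5)
z(w, u) = -7 (z(w, u) = -5 - 2 = -7)
h + z(g, 1)*3 = -3/2 - 7*3 = -3/2 - 21 = -45/2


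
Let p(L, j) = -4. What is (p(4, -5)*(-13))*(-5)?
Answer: -260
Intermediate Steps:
(p(4, -5)*(-13))*(-5) = -4*(-13)*(-5) = 52*(-5) = -260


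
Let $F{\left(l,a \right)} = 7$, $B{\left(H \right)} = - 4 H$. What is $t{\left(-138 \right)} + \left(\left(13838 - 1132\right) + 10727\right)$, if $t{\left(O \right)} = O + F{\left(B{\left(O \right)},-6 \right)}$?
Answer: $23302$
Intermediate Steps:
$t{\left(O \right)} = 7 + O$ ($t{\left(O \right)} = O + 7 = 7 + O$)
$t{\left(-138 \right)} + \left(\left(13838 - 1132\right) + 10727\right) = \left(7 - 138\right) + \left(\left(13838 - 1132\right) + 10727\right) = -131 + \left(12706 + 10727\right) = -131 + 23433 = 23302$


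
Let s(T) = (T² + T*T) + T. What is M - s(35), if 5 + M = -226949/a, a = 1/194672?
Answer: -44180618218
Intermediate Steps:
a = 1/194672 ≈ 5.1368e-6
s(T) = T + 2*T² (s(T) = (T² + T²) + T = 2*T² + T = T + 2*T²)
M = -44180615733 (M = -5 - 226949/1/194672 = -5 - 226949*194672 = -5 - 44180615728 = -44180615733)
M - s(35) = -44180615733 - 35*(1 + 2*35) = -44180615733 - 35*(1 + 70) = -44180615733 - 35*71 = -44180615733 - 1*2485 = -44180615733 - 2485 = -44180618218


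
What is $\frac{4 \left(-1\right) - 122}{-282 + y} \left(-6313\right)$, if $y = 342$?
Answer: $\frac{132573}{10} \approx 13257.0$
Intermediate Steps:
$\frac{4 \left(-1\right) - 122}{-282 + y} \left(-6313\right) = \frac{4 \left(-1\right) - 122}{-282 + 342} \left(-6313\right) = \frac{-4 - 122}{60} \left(-6313\right) = \left(-126\right) \frac{1}{60} \left(-6313\right) = \left(- \frac{21}{10}\right) \left(-6313\right) = \frac{132573}{10}$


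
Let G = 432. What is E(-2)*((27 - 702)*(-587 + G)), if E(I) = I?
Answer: -209250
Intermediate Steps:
E(-2)*((27 - 702)*(-587 + G)) = -2*(27 - 702)*(-587 + 432) = -(-1350)*(-155) = -2*104625 = -209250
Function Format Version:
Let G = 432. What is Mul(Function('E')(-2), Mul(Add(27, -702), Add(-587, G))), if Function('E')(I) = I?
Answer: -209250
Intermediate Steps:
Mul(Function('E')(-2), Mul(Add(27, -702), Add(-587, G))) = Mul(-2, Mul(Add(27, -702), Add(-587, 432))) = Mul(-2, Mul(-675, -155)) = Mul(-2, 104625) = -209250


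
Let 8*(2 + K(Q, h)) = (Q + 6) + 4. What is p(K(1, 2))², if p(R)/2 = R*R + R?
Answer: 225/1024 ≈ 0.21973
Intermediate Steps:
K(Q, h) = -¾ + Q/8 (K(Q, h) = -2 + ((Q + 6) + 4)/8 = -2 + ((6 + Q) + 4)/8 = -2 + (10 + Q)/8 = -2 + (5/4 + Q/8) = -¾ + Q/8)
p(R) = 2*R + 2*R² (p(R) = 2*(R*R + R) = 2*(R² + R) = 2*(R + R²) = 2*R + 2*R²)
p(K(1, 2))² = (2*(-¾ + (⅛)*1)*(1 + (-¾ + (⅛)*1)))² = (2*(-¾ + ⅛)*(1 + (-¾ + ⅛)))² = (2*(-5/8)*(1 - 5/8))² = (2*(-5/8)*(3/8))² = (-15/32)² = 225/1024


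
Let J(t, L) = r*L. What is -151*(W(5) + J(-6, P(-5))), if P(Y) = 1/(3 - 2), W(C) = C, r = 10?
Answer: -2265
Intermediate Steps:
P(Y) = 1 (P(Y) = 1/1 = 1)
J(t, L) = 10*L
-151*(W(5) + J(-6, P(-5))) = -151*(5 + 10*1) = -151*(5 + 10) = -151*15 = -2265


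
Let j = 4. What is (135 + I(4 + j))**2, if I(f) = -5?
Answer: 16900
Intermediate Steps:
(135 + I(4 + j))**2 = (135 - 5)**2 = 130**2 = 16900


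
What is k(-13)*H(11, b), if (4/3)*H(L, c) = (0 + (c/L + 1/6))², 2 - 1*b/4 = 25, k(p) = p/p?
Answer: 292681/5808 ≈ 50.393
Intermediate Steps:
k(p) = 1
b = -92 (b = 8 - 4*25 = 8 - 100 = -92)
H(L, c) = 3*(⅙ + c/L)²/4 (H(L, c) = 3*(0 + (c/L + 1/6))²/4 = 3*(0 + (c/L + 1*(⅙)))²/4 = 3*(0 + (c/L + ⅙))²/4 = 3*(0 + (⅙ + c/L))²/4 = 3*(⅙ + c/L)²/4)
k(-13)*H(11, b) = 1*((1/48)*(11 + 6*(-92))²/11²) = 1*((1/48)*(1/121)*(11 - 552)²) = 1*((1/48)*(1/121)*(-541)²) = 1*((1/48)*(1/121)*292681) = 1*(292681/5808) = 292681/5808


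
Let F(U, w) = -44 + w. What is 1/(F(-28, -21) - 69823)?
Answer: -1/69888 ≈ -1.4309e-5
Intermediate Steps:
1/(F(-28, -21) - 69823) = 1/((-44 - 21) - 69823) = 1/(-65 - 69823) = 1/(-69888) = -1/69888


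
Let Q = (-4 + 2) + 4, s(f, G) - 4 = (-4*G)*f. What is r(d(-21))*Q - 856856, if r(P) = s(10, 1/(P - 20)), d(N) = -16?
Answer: -7711612/9 ≈ -8.5685e+5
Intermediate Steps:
s(f, G) = 4 - 4*G*f (s(f, G) = 4 + (-4*G)*f = 4 - 4*G*f)
Q = 2 (Q = -2 + 4 = 2)
r(P) = 4 - 40/(-20 + P) (r(P) = 4 - 4*10/(P - 20) = 4 - 4*10/(-20 + P) = 4 - 40/(-20 + P))
r(d(-21))*Q - 856856 = (4*(-30 - 16)/(-20 - 16))*2 - 856856 = (4*(-46)/(-36))*2 - 856856 = (4*(-1/36)*(-46))*2 - 856856 = (46/9)*2 - 856856 = 92/9 - 856856 = -7711612/9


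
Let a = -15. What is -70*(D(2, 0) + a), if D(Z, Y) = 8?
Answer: 490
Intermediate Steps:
-70*(D(2, 0) + a) = -70*(8 - 15) = -70*(-7) = 490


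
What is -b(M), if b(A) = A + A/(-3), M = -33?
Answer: 22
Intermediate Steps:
b(A) = 2*A/3 (b(A) = A - A/3 = 2*A/3)
-b(M) = -2*(-33)/3 = -1*(-22) = 22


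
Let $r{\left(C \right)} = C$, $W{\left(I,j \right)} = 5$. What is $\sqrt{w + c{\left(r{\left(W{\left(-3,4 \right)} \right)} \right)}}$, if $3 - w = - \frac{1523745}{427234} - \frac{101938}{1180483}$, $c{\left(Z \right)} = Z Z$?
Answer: $\frac{\sqrt{8051270662929611938842746}}{504342474022} \approx 5.6261$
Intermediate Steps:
$c{\left(Z \right)} = Z^{2}$
$w = \frac{3355333870393}{504342474022}$ ($w = 3 - \left(- \frac{1523745}{427234} - \frac{101938}{1180483}\right) = 3 - - \frac{1842306448327}{504342474022} = 3 + \frac{1842306448327}{504342474022} = \frac{3355333870393}{504342474022} \approx 6.6529$)
$\sqrt{w + c{\left(r{\left(W{\left(-3,4 \right)} \right)} \right)}} = \sqrt{\frac{3355333870393}{504342474022} + 5^{2}} = \sqrt{\frac{3355333870393}{504342474022} + 25} = \sqrt{\frac{15963895720943}{504342474022}} = \frac{\sqrt{8051270662929611938842746}}{504342474022}$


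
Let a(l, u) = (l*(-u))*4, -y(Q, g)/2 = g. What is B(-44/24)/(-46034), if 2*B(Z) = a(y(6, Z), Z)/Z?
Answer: 11/69051 ≈ 0.00015930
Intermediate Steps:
y(Q, g) = -2*g
a(l, u) = -4*l*u (a(l, u) = -l*u*4 = -4*l*u)
B(Z) = 4*Z (B(Z) = ((-4*(-2*Z)*Z)/Z)/2 = ((8*Z²)/Z)/2 = (8*Z)/2 = 4*Z)
B(-44/24)/(-46034) = (4*(-44/24))/(-46034) = (4*(-44*1/24))*(-1/46034) = (4*(-11/6))*(-1/46034) = -22/3*(-1/46034) = 11/69051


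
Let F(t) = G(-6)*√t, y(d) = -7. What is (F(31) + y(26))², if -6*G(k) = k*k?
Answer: 1165 + 84*√31 ≈ 1632.7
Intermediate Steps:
G(k) = -k²/6 (G(k) = -k*k/6 = -k²/6)
F(t) = -6*√t (F(t) = (-⅙*(-6)²)*√t = (-⅙*36)*√t = -6*√t)
(F(31) + y(26))² = (-6*√31 - 7)² = (-7 - 6*√31)²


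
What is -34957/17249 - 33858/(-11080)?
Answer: 98346541/95559460 ≈ 1.0292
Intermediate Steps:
-34957/17249 - 33858/(-11080) = -34957*1/17249 - 33858*(-1/11080) = -34957/17249 + 16929/5540 = 98346541/95559460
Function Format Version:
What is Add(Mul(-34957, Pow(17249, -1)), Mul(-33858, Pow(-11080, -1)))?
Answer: Rational(98346541, 95559460) ≈ 1.0292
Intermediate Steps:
Add(Mul(-34957, Pow(17249, -1)), Mul(-33858, Pow(-11080, -1))) = Add(Mul(-34957, Rational(1, 17249)), Mul(-33858, Rational(-1, 11080))) = Add(Rational(-34957, 17249), Rational(16929, 5540)) = Rational(98346541, 95559460)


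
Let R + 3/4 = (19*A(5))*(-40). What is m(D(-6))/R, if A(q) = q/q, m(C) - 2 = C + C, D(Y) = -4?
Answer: 24/3043 ≈ 0.0078869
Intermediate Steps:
m(C) = 2 + 2*C (m(C) = 2 + (C + C) = 2 + 2*C)
A(q) = 1
R = -3043/4 (R = -¾ + (19*1)*(-40) = -¾ + 19*(-40) = -¾ - 760 = -3043/4 ≈ -760.75)
m(D(-6))/R = (2 + 2*(-4))/(-3043/4) = (2 - 8)*(-4/3043) = -6*(-4/3043) = 24/3043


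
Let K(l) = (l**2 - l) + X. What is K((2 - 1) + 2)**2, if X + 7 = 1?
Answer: 0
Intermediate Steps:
X = -6 (X = -7 + 1 = -6)
K(l) = -6 + l**2 - l (K(l) = (l**2 - l) - 6 = -6 + l**2 - l)
K((2 - 1) + 2)**2 = (-6 + ((2 - 1) + 2)**2 - ((2 - 1) + 2))**2 = (-6 + (1 + 2)**2 - (1 + 2))**2 = (-6 + 3**2 - 1*3)**2 = (-6 + 9 - 3)**2 = 0**2 = 0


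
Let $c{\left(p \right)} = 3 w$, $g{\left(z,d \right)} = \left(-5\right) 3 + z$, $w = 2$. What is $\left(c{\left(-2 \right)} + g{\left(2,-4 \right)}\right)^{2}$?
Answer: $49$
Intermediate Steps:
$g{\left(z,d \right)} = -15 + z$
$c{\left(p \right)} = 6$ ($c{\left(p \right)} = 3 \cdot 2 = 6$)
$\left(c{\left(-2 \right)} + g{\left(2,-4 \right)}\right)^{2} = \left(6 + \left(-15 + 2\right)\right)^{2} = \left(6 - 13\right)^{2} = \left(-7\right)^{2} = 49$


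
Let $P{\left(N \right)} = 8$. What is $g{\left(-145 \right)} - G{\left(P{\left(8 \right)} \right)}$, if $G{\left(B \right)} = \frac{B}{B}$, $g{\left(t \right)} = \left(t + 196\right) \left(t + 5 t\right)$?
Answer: $-44371$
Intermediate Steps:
$g{\left(t \right)} = 6 t \left(196 + t\right)$ ($g{\left(t \right)} = \left(196 + t\right) 6 t = 6 t \left(196 + t\right)$)
$G{\left(B \right)} = 1$
$g{\left(-145 \right)} - G{\left(P{\left(8 \right)} \right)} = 6 \left(-145\right) \left(196 - 145\right) - 1 = 6 \left(-145\right) 51 - 1 = -44370 - 1 = -44371$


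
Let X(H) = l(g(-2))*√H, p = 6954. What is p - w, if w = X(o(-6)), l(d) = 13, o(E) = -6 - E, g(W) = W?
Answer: 6954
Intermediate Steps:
X(H) = 13*√H
w = 0 (w = 13*√(-6 - 1*(-6)) = 13*√(-6 + 6) = 13*√0 = 13*0 = 0)
p - w = 6954 - 1*0 = 6954 + 0 = 6954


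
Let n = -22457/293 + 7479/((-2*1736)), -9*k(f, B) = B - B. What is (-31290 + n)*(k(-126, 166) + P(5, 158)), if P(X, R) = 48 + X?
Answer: -1691301756223/1017296 ≈ -1.6625e+6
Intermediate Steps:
k(f, B) = 0 (k(f, B) = -(B - B)/9 = -⅑*0 = 0)
n = -80162051/1017296 (n = -22457*1/293 + 7479/(-3472) = -22457/293 + 7479*(-1/3472) = -22457/293 - 7479/3472 = -80162051/1017296 ≈ -78.799)
(-31290 + n)*(k(-126, 166) + P(5, 158)) = (-31290 - 80162051/1017296)*(0 + (48 + 5)) = -31911353891*(0 + 53)/1017296 = -31911353891/1017296*53 = -1691301756223/1017296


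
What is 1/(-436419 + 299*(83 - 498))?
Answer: -1/560504 ≈ -1.7841e-6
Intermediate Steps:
1/(-436419 + 299*(83 - 498)) = 1/(-436419 + 299*(-415)) = 1/(-436419 - 124085) = 1/(-560504) = -1/560504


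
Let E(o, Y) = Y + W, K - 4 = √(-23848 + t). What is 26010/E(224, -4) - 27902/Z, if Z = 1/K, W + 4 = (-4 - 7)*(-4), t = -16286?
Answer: -221771/2 - 27902*I*√40134 ≈ -1.1089e+5 - 5.5897e+6*I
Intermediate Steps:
W = 40 (W = -4 + (-4 - 7)*(-4) = -4 - 11*(-4) = -4 + 44 = 40)
K = 4 + I*√40134 (K = 4 + √(-23848 - 16286) = 4 + √(-40134) = 4 + I*√40134 ≈ 4.0 + 200.33*I)
E(o, Y) = 40 + Y (E(o, Y) = Y + 40 = 40 + Y)
Z = 1/(4 + I*√40134) ≈ 9.963e-5 - 0.0049897*I
26010/E(224, -4) - 27902/Z = 26010/(40 - 4) - 27902/(2/20075 - I*√40134/40150) = 26010/36 - 27902/(2/20075 - I*√40134/40150) = 26010*(1/36) - 27902/(2/20075 - I*√40134/40150) = 1445/2 - 27902/(2/20075 - I*√40134/40150)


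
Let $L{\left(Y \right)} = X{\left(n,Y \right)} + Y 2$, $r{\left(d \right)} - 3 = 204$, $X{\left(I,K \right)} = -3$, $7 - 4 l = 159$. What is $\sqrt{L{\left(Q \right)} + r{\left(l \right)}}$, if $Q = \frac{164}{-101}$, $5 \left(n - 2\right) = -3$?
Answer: $\frac{2 \sqrt{511969}}{101} \approx 14.169$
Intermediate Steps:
$n = \frac{7}{5}$ ($n = 2 + \frac{1}{5} \left(-3\right) = 2 - \frac{3}{5} = \frac{7}{5} \approx 1.4$)
$l = -38$ ($l = \frac{7}{4} - \frac{159}{4} = -38$)
$r{\left(d \right)} = 207$ ($r{\left(d \right)} = 3 + 204 = 207$)
$Q = - \frac{164}{101}$ ($Q = 164 \left(- \frac{1}{101}\right) = - \frac{164}{101} \approx -1.6238$)
$L{\left(Y \right)} = -3 + 2 Y$ ($L{\left(Y \right)} = -3 + Y 2 = -3 + 2 Y$)
$\sqrt{L{\left(Q \right)} + r{\left(l \right)}} = \sqrt{\left(-3 + 2 \left(- \frac{164}{101}\right)\right) + 207} = \sqrt{\left(-3 - \frac{328}{101}\right) + 207} = \sqrt{- \frac{631}{101} + 207} = \sqrt{\frac{20276}{101}} = \frac{2 \sqrt{511969}}{101}$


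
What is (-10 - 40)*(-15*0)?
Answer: 0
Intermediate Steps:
(-10 - 40)*(-15*0) = -50*0 = 0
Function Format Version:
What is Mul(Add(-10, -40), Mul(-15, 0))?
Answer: 0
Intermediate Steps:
Mul(Add(-10, -40), Mul(-15, 0)) = Mul(-50, 0) = 0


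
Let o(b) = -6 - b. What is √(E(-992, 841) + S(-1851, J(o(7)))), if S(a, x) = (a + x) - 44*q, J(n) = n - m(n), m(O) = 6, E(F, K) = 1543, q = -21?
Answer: √597 ≈ 24.434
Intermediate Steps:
J(n) = -6 + n (J(n) = n - 1*6 = n - 6 = -6 + n)
S(a, x) = 924 + a + x (S(a, x) = (a + x) - 44*(-21) = (a + x) + 924 = 924 + a + x)
√(E(-992, 841) + S(-1851, J(o(7)))) = √(1543 + (924 - 1851 + (-6 + (-6 - 1*7)))) = √(1543 + (924 - 1851 + (-6 + (-6 - 7)))) = √(1543 + (924 - 1851 + (-6 - 13))) = √(1543 + (924 - 1851 - 19)) = √(1543 - 946) = √597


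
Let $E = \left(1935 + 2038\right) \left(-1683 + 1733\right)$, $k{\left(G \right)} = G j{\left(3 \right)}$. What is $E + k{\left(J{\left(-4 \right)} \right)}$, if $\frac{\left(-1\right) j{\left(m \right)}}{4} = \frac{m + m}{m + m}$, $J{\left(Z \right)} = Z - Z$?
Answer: $198650$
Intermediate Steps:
$J{\left(Z \right)} = 0$
$j{\left(m \right)} = -4$ ($j{\left(m \right)} = - 4 \frac{m + m}{m + m} = - 4 \frac{2 m}{2 m} = - 4 \cdot 2 m \frac{1}{2 m} = \left(-4\right) 1 = -4$)
$k{\left(G \right)} = - 4 G$ ($k{\left(G \right)} = G \left(-4\right) = - 4 G$)
$E = 198650$ ($E = 3973 \cdot 50 = 198650$)
$E + k{\left(J{\left(-4 \right)} \right)} = 198650 - 0 = 198650 + 0 = 198650$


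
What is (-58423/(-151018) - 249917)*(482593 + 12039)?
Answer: -9334177492139228/75509 ≈ -1.2362e+11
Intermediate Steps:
(-58423/(-151018) - 249917)*(482593 + 12039) = (-58423*(-1/151018) - 249917)*494632 = (58423/151018 - 249917)*494632 = -37741907083/151018*494632 = -9334177492139228/75509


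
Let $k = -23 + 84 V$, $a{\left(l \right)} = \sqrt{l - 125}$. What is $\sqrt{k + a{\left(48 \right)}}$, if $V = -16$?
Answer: $\sqrt{-1367 + i \sqrt{77}} \approx 0.1187 + 36.973 i$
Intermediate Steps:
$a{\left(l \right)} = \sqrt{-125 + l}$
$k = -1367$ ($k = -23 + 84 \left(-16\right) = -23 - 1344 = -1367$)
$\sqrt{k + a{\left(48 \right)}} = \sqrt{-1367 + \sqrt{-125 + 48}} = \sqrt{-1367 + \sqrt{-77}} = \sqrt{-1367 + i \sqrt{77}}$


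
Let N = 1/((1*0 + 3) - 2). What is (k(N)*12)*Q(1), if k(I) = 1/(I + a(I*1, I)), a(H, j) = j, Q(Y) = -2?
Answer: -12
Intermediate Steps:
N = 1 (N = 1/((0 + 3) - 2) = 1/(3 - 2) = 1/1 = 1)
k(I) = 1/(2*I) (k(I) = 1/(I + I) = 1/(2*I))
(k(N)*12)*Q(1) = (((½)/1)*12)*(-2) = (((½)*1)*12)*(-2) = ((½)*12)*(-2) = 6*(-2) = -12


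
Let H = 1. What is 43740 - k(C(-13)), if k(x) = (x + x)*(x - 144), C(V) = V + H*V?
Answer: 34900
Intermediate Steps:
C(V) = 2*V (C(V) = V + 1*V = V + V = 2*V)
k(x) = 2*x*(-144 + x) (k(x) = (2*x)*(-144 + x) = 2*x*(-144 + x))
43740 - k(C(-13)) = 43740 - 2*2*(-13)*(-144 + 2*(-13)) = 43740 - 2*(-26)*(-144 - 26) = 43740 - 2*(-26)*(-170) = 43740 - 1*8840 = 43740 - 8840 = 34900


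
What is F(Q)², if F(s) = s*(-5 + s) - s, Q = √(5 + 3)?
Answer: 352 - 192*√2 ≈ 80.471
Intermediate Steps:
Q = 2*√2 (Q = √8 = 2*√2 ≈ 2.8284)
F(s) = -s + s*(-5 + s)
F(Q)² = ((2*√2)*(-6 + 2*√2))² = (2*√2*(-6 + 2*√2))² = 8*(-6 + 2*√2)²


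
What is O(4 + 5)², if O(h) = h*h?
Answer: 6561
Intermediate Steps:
O(h) = h²
O(4 + 5)² = ((4 + 5)²)² = (9²)² = 81² = 6561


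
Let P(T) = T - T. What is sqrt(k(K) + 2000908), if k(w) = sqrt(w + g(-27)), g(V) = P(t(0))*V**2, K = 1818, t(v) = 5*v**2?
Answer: sqrt(2000908 + 3*sqrt(202)) ≈ 1414.5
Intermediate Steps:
P(T) = 0
g(V) = 0 (g(V) = 0*V**2 = 0)
k(w) = sqrt(w) (k(w) = sqrt(w + 0) = sqrt(w))
sqrt(k(K) + 2000908) = sqrt(sqrt(1818) + 2000908) = sqrt(3*sqrt(202) + 2000908) = sqrt(2000908 + 3*sqrt(202))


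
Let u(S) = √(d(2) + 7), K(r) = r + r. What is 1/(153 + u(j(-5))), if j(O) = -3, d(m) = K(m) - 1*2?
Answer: 1/156 ≈ 0.0064103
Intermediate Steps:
K(r) = 2*r
d(m) = -2 + 2*m (d(m) = 2*m - 1*2 = 2*m - 2 = -2 + 2*m)
u(S) = 3 (u(S) = √((-2 + 2*2) + 7) = √((-2 + 4) + 7) = √(2 + 7) = √9 = 3)
1/(153 + u(j(-5))) = 1/(153 + 3) = 1/156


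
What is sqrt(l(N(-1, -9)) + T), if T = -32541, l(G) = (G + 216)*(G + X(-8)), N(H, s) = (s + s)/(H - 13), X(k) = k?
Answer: 2*I*sqrt(416499)/7 ≈ 184.39*I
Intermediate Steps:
N(H, s) = 2*s/(-13 + H) (N(H, s) = (2*s)/(-13 + H) = 2*s/(-13 + H))
l(G) = (-8 + G)*(216 + G) (l(G) = (G + 216)*(G - 8) = (216 + G)*(-8 + G) = (-8 + G)*(216 + G))
sqrt(l(N(-1, -9)) + T) = sqrt((-1728 + (2*(-9)/(-13 - 1))**2 + 208*(2*(-9)/(-13 - 1))) - 32541) = sqrt((-1728 + (2*(-9)/(-14))**2 + 208*(2*(-9)/(-14))) - 32541) = sqrt((-1728 + (2*(-9)*(-1/14))**2 + 208*(2*(-9)*(-1/14))) - 32541) = sqrt((-1728 + (9/7)**2 + 208*(9/7)) - 32541) = sqrt((-1728 + 81/49 + 1872/7) - 32541) = sqrt(-71487/49 - 32541) = sqrt(-1665996/49) = 2*I*sqrt(416499)/7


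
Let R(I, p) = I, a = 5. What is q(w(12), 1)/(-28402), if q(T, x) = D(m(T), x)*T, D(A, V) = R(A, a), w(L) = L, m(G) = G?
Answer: -72/14201 ≈ -0.0050701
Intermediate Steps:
D(A, V) = A
q(T, x) = T**2 (q(T, x) = T*T = T**2)
q(w(12), 1)/(-28402) = 12**2/(-28402) = 144*(-1/28402) = -72/14201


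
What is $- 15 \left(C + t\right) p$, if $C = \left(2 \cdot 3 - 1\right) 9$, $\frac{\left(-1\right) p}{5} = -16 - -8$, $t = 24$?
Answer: $-41400$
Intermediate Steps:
$p = 40$ ($p = - 5 \left(-16 - -8\right) = - 5 \left(-16 + 8\right) = \left(-5\right) \left(-8\right) = 40$)
$C = 45$ ($C = \left(6 - 1\right) 9 = 5 \cdot 9 = 45$)
$- 15 \left(C + t\right) p = - 15 \left(45 + 24\right) 40 = - 15 \cdot 69 \cdot 40 = \left(-15\right) 2760 = -41400$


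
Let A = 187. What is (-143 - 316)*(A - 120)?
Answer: -30753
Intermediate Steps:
(-143 - 316)*(A - 120) = (-143 - 316)*(187 - 120) = -459*67 = -30753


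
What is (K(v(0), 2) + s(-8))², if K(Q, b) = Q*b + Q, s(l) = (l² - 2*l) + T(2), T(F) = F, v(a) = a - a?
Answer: 6724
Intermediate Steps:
v(a) = 0
s(l) = 2 + l² - 2*l (s(l) = (l² - 2*l) + 2 = 2 + l² - 2*l)
K(Q, b) = Q + Q*b
(K(v(0), 2) + s(-8))² = (0*(1 + 2) + (2 + (-8)² - 2*(-8)))² = (0*3 + (2 + 64 + 16))² = (0 + 82)² = 82² = 6724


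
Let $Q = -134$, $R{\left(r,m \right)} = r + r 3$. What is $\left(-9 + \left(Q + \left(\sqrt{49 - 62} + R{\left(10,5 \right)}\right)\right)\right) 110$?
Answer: $-11330 + 110 i \sqrt{13} \approx -11330.0 + 396.61 i$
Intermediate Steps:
$R{\left(r,m \right)} = 4 r$ ($R{\left(r,m \right)} = r + 3 r = 4 r$)
$\left(-9 + \left(Q + \left(\sqrt{49 - 62} + R{\left(10,5 \right)}\right)\right)\right) 110 = \left(-9 - \left(94 - \sqrt{49 - 62}\right)\right) 110 = \left(-9 - \left(94 - i \sqrt{13}\right)\right) 110 = \left(-103 + i \sqrt{13}\right) 110 = -11330 + 110 i \sqrt{13}$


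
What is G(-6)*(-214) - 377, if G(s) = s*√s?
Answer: -377 + 1284*I*√6 ≈ -377.0 + 3145.1*I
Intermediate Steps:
G(s) = s^(3/2)
G(-6)*(-214) - 377 = (-6)^(3/2)*(-214) - 377 = -6*I*√6*(-214) - 377 = 1284*I*√6 - 377 = -377 + 1284*I*√6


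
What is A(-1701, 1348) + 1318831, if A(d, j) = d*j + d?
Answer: -975818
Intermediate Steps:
A(d, j) = d + d*j
A(-1701, 1348) + 1318831 = -1701*(1 + 1348) + 1318831 = -1701*1349 + 1318831 = -2294649 + 1318831 = -975818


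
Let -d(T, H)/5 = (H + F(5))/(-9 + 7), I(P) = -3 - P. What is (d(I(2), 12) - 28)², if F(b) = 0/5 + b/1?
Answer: 841/4 ≈ 210.25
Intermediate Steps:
F(b) = b (F(b) = 0*(⅕) + b*1 = 0 + b = b)
d(T, H) = 25/2 + 5*H/2 (d(T, H) = -5*(H + 5)/(-9 + 7) = -5*(5 + H)/(-2) = -5*(5 + H)*(-1)/2 = -5*(-5/2 - H/2) = 25/2 + 5*H/2)
(d(I(2), 12) - 28)² = ((25/2 + (5/2)*12) - 28)² = ((25/2 + 30) - 28)² = (85/2 - 28)² = (29/2)² = 841/4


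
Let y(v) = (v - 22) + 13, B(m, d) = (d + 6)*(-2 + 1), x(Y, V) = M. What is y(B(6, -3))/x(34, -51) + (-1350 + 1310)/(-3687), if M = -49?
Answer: 46204/180663 ≈ 0.25575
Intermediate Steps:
x(Y, V) = -49
B(m, d) = -6 - d (B(m, d) = (6 + d)*(-1) = -6 - d)
y(v) = -9 + v (y(v) = (-22 + v) + 13 = -9 + v)
y(B(6, -3))/x(34, -51) + (-1350 + 1310)/(-3687) = (-9 + (-6 - 1*(-3)))/(-49) + (-1350 + 1310)/(-3687) = (-9 + (-6 + 3))*(-1/49) - 40*(-1/3687) = (-9 - 3)*(-1/49) + 40/3687 = -12*(-1/49) + 40/3687 = 12/49 + 40/3687 = 46204/180663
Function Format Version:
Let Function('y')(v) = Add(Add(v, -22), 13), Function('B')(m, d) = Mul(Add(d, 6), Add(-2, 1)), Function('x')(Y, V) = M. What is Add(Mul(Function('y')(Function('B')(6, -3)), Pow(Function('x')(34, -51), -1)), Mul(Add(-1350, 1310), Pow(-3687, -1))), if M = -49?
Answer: Rational(46204, 180663) ≈ 0.25575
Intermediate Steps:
Function('x')(Y, V) = -49
Function('B')(m, d) = Add(-6, Mul(-1, d)) (Function('B')(m, d) = Mul(Add(6, d), -1) = Add(-6, Mul(-1, d)))
Function('y')(v) = Add(-9, v) (Function('y')(v) = Add(Add(-22, v), 13) = Add(-9, v))
Add(Mul(Function('y')(Function('B')(6, -3)), Pow(Function('x')(34, -51), -1)), Mul(Add(-1350, 1310), Pow(-3687, -1))) = Add(Mul(Add(-9, Add(-6, Mul(-1, -3))), Pow(-49, -1)), Mul(Add(-1350, 1310), Pow(-3687, -1))) = Add(Mul(Add(-9, Add(-6, 3)), Rational(-1, 49)), Mul(-40, Rational(-1, 3687))) = Add(Mul(Add(-9, -3), Rational(-1, 49)), Rational(40, 3687)) = Add(Mul(-12, Rational(-1, 49)), Rational(40, 3687)) = Add(Rational(12, 49), Rational(40, 3687)) = Rational(46204, 180663)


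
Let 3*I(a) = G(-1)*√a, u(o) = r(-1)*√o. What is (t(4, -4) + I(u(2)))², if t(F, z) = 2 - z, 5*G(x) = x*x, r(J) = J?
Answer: (90 + I*2^(¼))²/225 ≈ 35.994 + 0.95137*I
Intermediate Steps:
G(x) = x²/5 (G(x) = (x*x)/5 = x²/5)
u(o) = -√o
I(a) = √a/15 (I(a) = (((⅕)*(-1)²)*√a)/3 = (((⅕)*1)*√a)/3 = (√a/5)/3 = √a/15)
(t(4, -4) + I(u(2)))² = ((2 - 1*(-4)) + √(-√2)/15)² = ((2 + 4) + (I*2^(¼))/15)² = (6 + I*2^(¼)/15)²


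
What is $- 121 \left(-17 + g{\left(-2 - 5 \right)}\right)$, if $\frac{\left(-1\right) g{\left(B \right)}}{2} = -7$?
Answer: $363$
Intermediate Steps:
$g{\left(B \right)} = 14$ ($g{\left(B \right)} = \left(-2\right) \left(-7\right) = 14$)
$- 121 \left(-17 + g{\left(-2 - 5 \right)}\right) = - 121 \left(-17 + 14\right) = \left(-121\right) \left(-3\right) = 363$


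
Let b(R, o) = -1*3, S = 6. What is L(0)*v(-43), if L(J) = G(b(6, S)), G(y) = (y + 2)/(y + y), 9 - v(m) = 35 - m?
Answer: -23/2 ≈ -11.500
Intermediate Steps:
b(R, o) = -3
v(m) = -26 + m (v(m) = 9 - (35 - m) = 9 + (-35 + m) = -26 + m)
G(y) = (2 + y)/(2*y) (G(y) = (2 + y)/((2*y)) = (2 + y)*(1/(2*y)) = (2 + y)/(2*y))
L(J) = ⅙ (L(J) = (½)*(2 - 3)/(-3) = (½)*(-⅓)*(-1) = ⅙)
L(0)*v(-43) = (-26 - 43)/6 = (⅙)*(-69) = -23/2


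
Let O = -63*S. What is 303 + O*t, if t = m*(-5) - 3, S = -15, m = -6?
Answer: 25818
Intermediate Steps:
t = 27 (t = -6*(-5) - 3 = 30 - 3 = 27)
O = 945 (O = -63*(-15) = 945)
303 + O*t = 303 + 945*27 = 303 + 25515 = 25818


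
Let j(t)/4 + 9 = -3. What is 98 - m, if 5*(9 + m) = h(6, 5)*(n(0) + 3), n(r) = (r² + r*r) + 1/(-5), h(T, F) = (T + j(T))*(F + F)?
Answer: 1711/5 ≈ 342.20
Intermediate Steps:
j(t) = -48 (j(t) = -36 + 4*(-3) = -36 - 12 = -48)
h(T, F) = 2*F*(-48 + T) (h(T, F) = (T - 48)*(F + F) = (-48 + T)*(2*F) = 2*F*(-48 + T))
n(r) = -⅕ + 2*r² (n(r) = (r² + r²) - ⅕ = 2*r² - ⅕ = -⅕ + 2*r²)
m = -1221/5 (m = -9 + ((2*5*(-48 + 6))*((-⅕ + 2*0²) + 3))/5 = -9 + ((2*5*(-42))*((-⅕ + 2*0) + 3))/5 = -9 + (-420*((-⅕ + 0) + 3))/5 = -9 + (-420*(-⅕ + 3))/5 = -9 + (-420*14/5)/5 = -9 + (⅕)*(-1176) = -9 - 1176/5 = -1221/5 ≈ -244.20)
98 - m = 98 - 1*(-1221/5) = 98 + 1221/5 = 1711/5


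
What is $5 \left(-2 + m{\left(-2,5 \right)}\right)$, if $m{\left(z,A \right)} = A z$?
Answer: $-60$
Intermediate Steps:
$5 \left(-2 + m{\left(-2,5 \right)}\right) = 5 \left(-2 + 5 \left(-2\right)\right) = 5 \left(-2 - 10\right) = 5 \left(-12\right) = -60$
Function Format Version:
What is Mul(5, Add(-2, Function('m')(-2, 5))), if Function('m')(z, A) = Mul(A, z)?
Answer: -60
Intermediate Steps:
Mul(5, Add(-2, Function('m')(-2, 5))) = Mul(5, Add(-2, Mul(5, -2))) = Mul(5, Add(-2, -10)) = Mul(5, -12) = -60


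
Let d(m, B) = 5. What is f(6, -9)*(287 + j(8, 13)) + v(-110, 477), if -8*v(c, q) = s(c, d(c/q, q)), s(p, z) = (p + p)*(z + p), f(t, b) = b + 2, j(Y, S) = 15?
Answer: -10003/2 ≈ -5001.5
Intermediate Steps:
f(t, b) = 2 + b
s(p, z) = 2*p*(p + z) (s(p, z) = (2*p)*(p + z) = 2*p*(p + z))
v(c, q) = -c*(5 + c)/4 (v(c, q) = -c*(c + 5)/4 = -c*(5 + c)/4)
f(6, -9)*(287 + j(8, 13)) + v(-110, 477) = (2 - 9)*(287 + 15) - ¼*(-110)*(5 - 110) = -7*302 - ¼*(-110)*(-105) = -2114 - 5775/2 = -10003/2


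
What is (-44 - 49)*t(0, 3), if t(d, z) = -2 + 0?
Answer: 186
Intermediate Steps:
t(d, z) = -2
(-44 - 49)*t(0, 3) = (-44 - 49)*(-2) = -93*(-2) = 186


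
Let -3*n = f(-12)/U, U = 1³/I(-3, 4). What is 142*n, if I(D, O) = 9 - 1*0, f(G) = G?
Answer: 5112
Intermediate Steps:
I(D, O) = 9 (I(D, O) = 9 + 0 = 9)
U = ⅑ (U = 1³/9 = 1*(⅑) = ⅑ ≈ 0.11111)
n = 36 (n = -(-4)/⅑ = -(-4)*9 = -⅓*(-108) = 36)
142*n = 142*36 = 5112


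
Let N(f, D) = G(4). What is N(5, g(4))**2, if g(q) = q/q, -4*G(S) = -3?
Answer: 9/16 ≈ 0.56250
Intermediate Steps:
G(S) = 3/4 (G(S) = -1/4*(-3) = 3/4)
g(q) = 1
N(f, D) = 3/4
N(5, g(4))**2 = (3/4)**2 = 9/16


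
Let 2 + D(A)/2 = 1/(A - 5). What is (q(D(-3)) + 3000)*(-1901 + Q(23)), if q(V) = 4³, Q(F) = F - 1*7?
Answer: -5775640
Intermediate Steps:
D(A) = -4 + 2/(-5 + A) (D(A) = -4 + 2/(A - 5) = -4 + 2/(-5 + A))
Q(F) = -7 + F (Q(F) = F - 7 = -7 + F)
q(V) = 64
(q(D(-3)) + 3000)*(-1901 + Q(23)) = (64 + 3000)*(-1901 + (-7 + 23)) = 3064*(-1901 + 16) = 3064*(-1885) = -5775640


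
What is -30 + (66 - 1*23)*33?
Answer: 1389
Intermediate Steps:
-30 + (66 - 1*23)*33 = -30 + (66 - 23)*33 = -30 + 43*33 = -30 + 1419 = 1389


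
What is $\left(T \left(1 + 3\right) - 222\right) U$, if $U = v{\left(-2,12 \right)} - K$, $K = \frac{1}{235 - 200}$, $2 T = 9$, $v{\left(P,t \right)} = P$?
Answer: $\frac{14484}{35} \approx 413.83$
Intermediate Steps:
$T = \frac{9}{2}$ ($T = \frac{1}{2} \cdot 9 = \frac{9}{2} \approx 4.5$)
$K = \frac{1}{35} \approx 0.028571$
$U = - \frac{71}{35}$ ($U = -2 - \frac{1}{35} = - \frac{71}{35} \approx -2.0286$)
$\left(T \left(1 + 3\right) - 222\right) U = \left(\frac{9 \left(1 + 3\right)}{2} - 222\right) \left(- \frac{71}{35}\right) = \left(\frac{9}{2} \cdot 4 - 222\right) \left(- \frac{71}{35}\right) = \left(18 - 222\right) \left(- \frac{71}{35}\right) = \left(-204\right) \left(- \frac{71}{35}\right) = \frac{14484}{35}$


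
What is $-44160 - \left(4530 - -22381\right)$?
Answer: $-71071$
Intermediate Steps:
$-44160 - \left(4530 - -22381\right) = -44160 - \left(4530 + 22381\right) = -44160 - 26911 = -71071$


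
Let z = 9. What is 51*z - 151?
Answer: 308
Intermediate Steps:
51*z - 151 = 51*9 - 151 = 459 - 151 = 308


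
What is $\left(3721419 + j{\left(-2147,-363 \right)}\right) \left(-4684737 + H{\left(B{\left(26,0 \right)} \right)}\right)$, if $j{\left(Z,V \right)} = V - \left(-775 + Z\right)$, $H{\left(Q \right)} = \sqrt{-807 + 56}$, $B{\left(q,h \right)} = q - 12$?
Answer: $-17445857523786 + 3723978 i \sqrt{751} \approx -1.7446 \cdot 10^{13} + 1.0205 \cdot 10^{8} i$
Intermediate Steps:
$B{\left(q,h \right)} = -12 + q$
$H{\left(Q \right)} = i \sqrt{751}$ ($H{\left(Q \right)} = \sqrt{-751} = i \sqrt{751}$)
$j{\left(Z,V \right)} = 775 + V - Z$
$\left(3721419 + j{\left(-2147,-363 \right)}\right) \left(-4684737 + H{\left(B{\left(26,0 \right)} \right)}\right) = \left(3721419 - -2559\right) \left(-4684737 + i \sqrt{751}\right) = \left(3721419 + \left(775 - 363 + 2147\right)\right) \left(-4684737 + i \sqrt{751}\right) = \left(3721419 + 2559\right) \left(-4684737 + i \sqrt{751}\right) = 3723978 \left(-4684737 + i \sqrt{751}\right) = -17445857523786 + 3723978 i \sqrt{751}$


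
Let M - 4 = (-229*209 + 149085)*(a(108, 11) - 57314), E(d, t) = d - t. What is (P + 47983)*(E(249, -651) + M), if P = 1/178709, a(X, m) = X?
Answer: -49654524938172359520/178709 ≈ -2.7785e+14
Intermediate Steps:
P = 1/178709 ≈ 5.5957e-6
M = -5790620140 (M = 4 + (-229*209 + 149085)*(108 - 57314) = 4 + (-47861 + 149085)*(-57206) = 4 + 101224*(-57206) = 4 - 5790620144 = -5790620140)
(P + 47983)*(E(249, -651) + M) = (1/178709 + 47983)*((249 - 1*(-651)) - 5790620140) = 8574993948*((249 + 651) - 5790620140)/178709 = 8574993948*(900 - 5790620140)/178709 = (8574993948/178709)*(-5790619240) = -49654524938172359520/178709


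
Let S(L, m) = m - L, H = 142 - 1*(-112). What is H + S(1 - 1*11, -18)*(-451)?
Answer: 3862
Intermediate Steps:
H = 254 (H = 142 + 112 = 254)
H + S(1 - 1*11, -18)*(-451) = 254 + (-18 - (1 - 1*11))*(-451) = 254 + (-18 - (1 - 11))*(-451) = 254 + (-18 - 1*(-10))*(-451) = 254 + (-18 + 10)*(-451) = 254 - 8*(-451) = 254 + 3608 = 3862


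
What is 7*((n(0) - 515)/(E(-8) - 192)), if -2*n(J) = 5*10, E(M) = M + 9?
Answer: 3780/191 ≈ 19.791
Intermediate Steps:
E(M) = 9 + M
n(J) = -25 (n(J) = -5*10/2 = -½*50 = -25)
7*((n(0) - 515)/(E(-8) - 192)) = 7*((-25 - 515)/((9 - 8) - 192)) = 7*(-540/(1 - 192)) = 7*(-540/(-191)) = 7*(-540*(-1/191)) = 7*(540/191) = 3780/191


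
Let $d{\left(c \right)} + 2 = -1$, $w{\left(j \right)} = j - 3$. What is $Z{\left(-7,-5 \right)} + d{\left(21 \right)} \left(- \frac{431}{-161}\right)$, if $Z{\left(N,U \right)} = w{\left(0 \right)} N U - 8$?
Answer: $- \frac{19486}{161} \approx -121.03$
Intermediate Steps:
$w{\left(j \right)} = -3 + j$ ($w{\left(j \right)} = j - 3 = -3 + j$)
$Z{\left(N,U \right)} = -8 - 3 N U$ ($Z{\left(N,U \right)} = \left(-3 + 0\right) N U - 8 = - 3 N U - 8 = -8 - 3 N U$)
$d{\left(c \right)} = -3$ ($d{\left(c \right)} = -2 - 1 = -3$)
$Z{\left(-7,-5 \right)} + d{\left(21 \right)} \left(- \frac{431}{-161}\right) = \left(-8 - \left(-21\right) \left(-5\right)\right) - 3 \left(- \frac{431}{-161}\right) = \left(-8 - 105\right) - 3 \left(\left(-431\right) \left(- \frac{1}{161}\right)\right) = -113 - \frac{1293}{161} = - \frac{19486}{161}$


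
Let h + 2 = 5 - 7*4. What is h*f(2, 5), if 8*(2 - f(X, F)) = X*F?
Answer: -75/4 ≈ -18.750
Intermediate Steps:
f(X, F) = 2 - F*X/8 (f(X, F) = 2 - X*F/8 = 2 - F*X/8)
h = -25 (h = -2 + (5 - 7*4) = -2 + (5 - 28) = -2 - 23 = -25)
h*f(2, 5) = -25*(2 - 1/8*5*2) = -25*(2 - 5/4) = -25*3/4 = -75/4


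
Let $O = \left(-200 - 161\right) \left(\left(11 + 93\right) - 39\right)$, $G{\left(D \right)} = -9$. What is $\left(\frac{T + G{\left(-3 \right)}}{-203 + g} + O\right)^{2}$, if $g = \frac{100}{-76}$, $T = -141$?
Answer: $\frac{230474298704400}{418609} \approx 5.5057 \cdot 10^{8}$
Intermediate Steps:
$g = - \frac{25}{19}$ ($g = 100 \left(- \frac{1}{76}\right) = - \frac{25}{19} \approx -1.3158$)
$O = -23465$ ($O = - 361 \left(104 - 39\right) = \left(-361\right) 65 = -23465$)
$\left(\frac{T + G{\left(-3 \right)}}{-203 + g} + O\right)^{2} = \left(\frac{-141 - 9}{-203 - \frac{25}{19}} - 23465\right)^{2} = \left(- \frac{150}{- \frac{3882}{19}} - 23465\right)^{2} = \left(\left(-150\right) \left(- \frac{19}{3882}\right) - 23465\right)^{2} = \left(\frac{475}{647} - 23465\right)^{2} = \left(- \frac{15181380}{647}\right)^{2} = \frac{230474298704400}{418609}$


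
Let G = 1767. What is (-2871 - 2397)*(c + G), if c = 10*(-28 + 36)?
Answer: -9729996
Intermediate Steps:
c = 80 (c = 10*8 = 80)
(-2871 - 2397)*(c + G) = (-2871 - 2397)*(80 + 1767) = -5268*1847 = -9729996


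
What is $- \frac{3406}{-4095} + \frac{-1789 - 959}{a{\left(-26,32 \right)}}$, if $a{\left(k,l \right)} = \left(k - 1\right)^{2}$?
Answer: $- \frac{24986}{8505} \approx -2.9378$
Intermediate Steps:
$a{\left(k,l \right)} = \left(-1 + k\right)^{2}$
$- \frac{3406}{-4095} + \frac{-1789 - 959}{a{\left(-26,32 \right)}} = - \frac{3406}{-4095} + \frac{-1789 - 959}{\left(-1 - 26\right)^{2}} = \left(-3406\right) \left(- \frac{1}{4095}\right) + \frac{-1789 - 959}{\left(-27\right)^{2}} = \frac{262}{315} - \frac{2748}{729} = \frac{262}{315} - \frac{916}{243} = - \frac{24986}{8505}$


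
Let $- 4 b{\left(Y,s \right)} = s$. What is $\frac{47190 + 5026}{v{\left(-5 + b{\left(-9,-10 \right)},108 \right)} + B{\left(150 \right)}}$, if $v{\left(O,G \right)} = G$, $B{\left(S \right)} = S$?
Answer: $\frac{26108}{129} \approx 202.39$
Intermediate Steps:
$b{\left(Y,s \right)} = - \frac{s}{4}$
$\frac{47190 + 5026}{v{\left(-5 + b{\left(-9,-10 \right)},108 \right)} + B{\left(150 \right)}} = \frac{47190 + 5026}{108 + 150} = \frac{52216}{258} = 52216 \cdot \frac{1}{258} = \frac{26108}{129}$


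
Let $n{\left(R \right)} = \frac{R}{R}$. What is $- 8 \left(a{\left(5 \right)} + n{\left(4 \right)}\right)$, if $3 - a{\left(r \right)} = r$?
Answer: $8$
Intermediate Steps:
$a{\left(r \right)} = 3 - r$
$n{\left(R \right)} = 1$
$- 8 \left(a{\left(5 \right)} + n{\left(4 \right)}\right) = - 8 \left(\left(3 - 5\right) + 1\right) = - 8 \left(-2 + 1\right) = \left(-8\right) \left(-1\right) = 8$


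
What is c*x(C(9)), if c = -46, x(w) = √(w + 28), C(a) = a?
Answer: -46*√37 ≈ -279.81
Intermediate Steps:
x(w) = √(28 + w)
c*x(C(9)) = -46*√(28 + 9) = -46*√37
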